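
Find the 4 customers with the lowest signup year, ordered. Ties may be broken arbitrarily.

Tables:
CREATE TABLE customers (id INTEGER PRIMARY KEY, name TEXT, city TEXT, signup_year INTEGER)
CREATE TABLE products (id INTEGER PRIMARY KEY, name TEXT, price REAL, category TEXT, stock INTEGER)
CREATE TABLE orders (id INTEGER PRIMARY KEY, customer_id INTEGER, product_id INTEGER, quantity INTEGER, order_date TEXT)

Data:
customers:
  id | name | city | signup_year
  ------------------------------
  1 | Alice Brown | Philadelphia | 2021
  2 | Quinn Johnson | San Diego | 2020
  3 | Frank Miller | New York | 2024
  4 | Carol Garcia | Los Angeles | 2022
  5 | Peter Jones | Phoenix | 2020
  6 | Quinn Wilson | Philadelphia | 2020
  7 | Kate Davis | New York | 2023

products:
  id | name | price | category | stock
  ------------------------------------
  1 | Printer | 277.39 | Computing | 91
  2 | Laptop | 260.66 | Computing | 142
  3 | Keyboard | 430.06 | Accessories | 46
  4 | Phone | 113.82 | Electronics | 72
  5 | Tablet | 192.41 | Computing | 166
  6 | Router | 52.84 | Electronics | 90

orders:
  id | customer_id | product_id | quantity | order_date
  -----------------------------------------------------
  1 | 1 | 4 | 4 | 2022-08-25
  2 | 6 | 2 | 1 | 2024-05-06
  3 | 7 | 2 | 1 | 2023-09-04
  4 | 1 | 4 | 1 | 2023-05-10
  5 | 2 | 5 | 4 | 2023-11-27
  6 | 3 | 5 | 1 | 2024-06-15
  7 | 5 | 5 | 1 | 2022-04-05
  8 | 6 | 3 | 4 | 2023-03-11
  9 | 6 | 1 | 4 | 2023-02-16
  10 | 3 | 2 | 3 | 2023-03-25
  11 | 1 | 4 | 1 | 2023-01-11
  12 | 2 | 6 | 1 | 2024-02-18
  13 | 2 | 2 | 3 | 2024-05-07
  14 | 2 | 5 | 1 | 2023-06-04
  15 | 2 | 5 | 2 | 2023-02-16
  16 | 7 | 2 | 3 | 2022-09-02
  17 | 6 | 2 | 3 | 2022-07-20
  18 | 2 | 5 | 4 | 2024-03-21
SELECT name, signup_year FROM customers ORDER BY signup_year ASC LIMIT 4

Execution result:
name | signup_year
Quinn Johnson | 2020
Peter Jones | 2020
Quinn Wilson | 2020
Alice Brown | 2021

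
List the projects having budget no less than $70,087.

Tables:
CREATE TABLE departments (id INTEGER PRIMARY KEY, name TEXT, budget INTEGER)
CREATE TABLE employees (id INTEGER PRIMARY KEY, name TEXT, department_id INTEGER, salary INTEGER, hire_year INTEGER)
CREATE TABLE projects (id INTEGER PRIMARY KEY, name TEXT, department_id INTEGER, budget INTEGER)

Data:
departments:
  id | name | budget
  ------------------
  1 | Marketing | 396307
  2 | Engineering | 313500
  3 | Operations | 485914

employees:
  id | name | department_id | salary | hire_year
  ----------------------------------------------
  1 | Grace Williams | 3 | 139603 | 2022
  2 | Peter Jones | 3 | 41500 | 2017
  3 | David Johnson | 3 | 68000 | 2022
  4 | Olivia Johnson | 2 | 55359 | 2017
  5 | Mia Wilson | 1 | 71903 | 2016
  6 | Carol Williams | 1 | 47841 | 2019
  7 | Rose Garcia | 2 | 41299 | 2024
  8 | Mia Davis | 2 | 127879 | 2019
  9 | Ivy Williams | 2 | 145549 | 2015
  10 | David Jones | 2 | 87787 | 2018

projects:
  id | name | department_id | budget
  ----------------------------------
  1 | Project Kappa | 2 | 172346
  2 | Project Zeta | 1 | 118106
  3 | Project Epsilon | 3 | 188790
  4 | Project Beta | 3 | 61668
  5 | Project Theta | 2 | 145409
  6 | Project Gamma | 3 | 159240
SELECT name, budget FROM projects WHERE budget >= 70087

Execution result:
name | budget
Project Kappa | 172346
Project Zeta | 118106
Project Epsilon | 188790
Project Theta | 145409
Project Gamma | 159240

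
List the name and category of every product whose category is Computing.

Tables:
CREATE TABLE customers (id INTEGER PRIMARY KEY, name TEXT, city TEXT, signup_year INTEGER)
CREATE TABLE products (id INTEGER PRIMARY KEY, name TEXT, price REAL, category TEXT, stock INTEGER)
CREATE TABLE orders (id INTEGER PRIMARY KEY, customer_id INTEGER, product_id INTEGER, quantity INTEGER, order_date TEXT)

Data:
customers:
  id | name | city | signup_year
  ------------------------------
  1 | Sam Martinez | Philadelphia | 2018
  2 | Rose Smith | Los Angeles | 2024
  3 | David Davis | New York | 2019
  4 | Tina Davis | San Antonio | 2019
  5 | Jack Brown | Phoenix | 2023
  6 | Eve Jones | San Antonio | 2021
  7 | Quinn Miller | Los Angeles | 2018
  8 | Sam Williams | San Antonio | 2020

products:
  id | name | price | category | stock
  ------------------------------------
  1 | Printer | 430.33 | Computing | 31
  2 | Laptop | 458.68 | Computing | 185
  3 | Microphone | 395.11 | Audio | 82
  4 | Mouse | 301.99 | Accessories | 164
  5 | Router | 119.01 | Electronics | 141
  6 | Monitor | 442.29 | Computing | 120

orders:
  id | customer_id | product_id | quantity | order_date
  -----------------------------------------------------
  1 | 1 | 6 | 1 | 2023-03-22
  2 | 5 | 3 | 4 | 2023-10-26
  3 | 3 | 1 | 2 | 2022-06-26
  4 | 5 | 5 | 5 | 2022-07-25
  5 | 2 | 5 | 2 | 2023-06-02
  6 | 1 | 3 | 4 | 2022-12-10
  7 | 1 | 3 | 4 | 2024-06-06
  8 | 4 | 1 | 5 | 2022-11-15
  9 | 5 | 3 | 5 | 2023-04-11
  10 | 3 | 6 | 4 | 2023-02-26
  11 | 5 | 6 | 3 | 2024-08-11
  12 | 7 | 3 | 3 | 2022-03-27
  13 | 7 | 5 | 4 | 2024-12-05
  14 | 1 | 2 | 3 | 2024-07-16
SELECT name, category FROM products WHERE category = 'Computing'

Execution result:
name | category
Printer | Computing
Laptop | Computing
Monitor | Computing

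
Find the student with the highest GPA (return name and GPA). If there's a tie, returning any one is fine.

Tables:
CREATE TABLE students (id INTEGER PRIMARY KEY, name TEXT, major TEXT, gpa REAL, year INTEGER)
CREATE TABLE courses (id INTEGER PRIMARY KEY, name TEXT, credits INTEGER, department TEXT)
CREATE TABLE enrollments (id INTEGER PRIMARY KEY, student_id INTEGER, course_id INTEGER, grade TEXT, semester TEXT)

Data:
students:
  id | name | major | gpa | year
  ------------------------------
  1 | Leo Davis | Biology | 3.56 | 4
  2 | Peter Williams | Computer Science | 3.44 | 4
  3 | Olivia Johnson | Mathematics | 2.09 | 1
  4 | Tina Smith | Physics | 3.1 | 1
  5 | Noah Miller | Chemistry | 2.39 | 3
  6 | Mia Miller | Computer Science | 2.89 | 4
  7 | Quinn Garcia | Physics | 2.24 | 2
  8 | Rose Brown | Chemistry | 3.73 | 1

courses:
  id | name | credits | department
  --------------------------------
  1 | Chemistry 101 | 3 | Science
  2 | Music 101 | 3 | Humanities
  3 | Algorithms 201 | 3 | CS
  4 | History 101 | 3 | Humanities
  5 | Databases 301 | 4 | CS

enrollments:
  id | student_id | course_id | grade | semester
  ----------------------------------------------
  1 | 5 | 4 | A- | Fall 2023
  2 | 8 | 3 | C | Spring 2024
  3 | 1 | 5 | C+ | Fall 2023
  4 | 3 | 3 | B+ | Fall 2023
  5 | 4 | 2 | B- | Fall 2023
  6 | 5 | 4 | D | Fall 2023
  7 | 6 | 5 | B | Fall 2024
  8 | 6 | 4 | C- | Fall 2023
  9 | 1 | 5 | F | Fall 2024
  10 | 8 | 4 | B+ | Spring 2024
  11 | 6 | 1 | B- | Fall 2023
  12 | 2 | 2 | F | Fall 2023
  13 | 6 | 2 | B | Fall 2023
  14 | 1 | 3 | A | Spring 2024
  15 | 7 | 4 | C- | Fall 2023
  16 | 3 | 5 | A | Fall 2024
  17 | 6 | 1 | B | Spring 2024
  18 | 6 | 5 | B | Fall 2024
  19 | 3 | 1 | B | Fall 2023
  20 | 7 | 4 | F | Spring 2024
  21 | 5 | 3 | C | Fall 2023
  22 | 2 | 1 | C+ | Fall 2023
SELECT name, gpa FROM students ORDER BY gpa DESC LIMIT 1

Execution result:
name | gpa
Rose Brown | 3.73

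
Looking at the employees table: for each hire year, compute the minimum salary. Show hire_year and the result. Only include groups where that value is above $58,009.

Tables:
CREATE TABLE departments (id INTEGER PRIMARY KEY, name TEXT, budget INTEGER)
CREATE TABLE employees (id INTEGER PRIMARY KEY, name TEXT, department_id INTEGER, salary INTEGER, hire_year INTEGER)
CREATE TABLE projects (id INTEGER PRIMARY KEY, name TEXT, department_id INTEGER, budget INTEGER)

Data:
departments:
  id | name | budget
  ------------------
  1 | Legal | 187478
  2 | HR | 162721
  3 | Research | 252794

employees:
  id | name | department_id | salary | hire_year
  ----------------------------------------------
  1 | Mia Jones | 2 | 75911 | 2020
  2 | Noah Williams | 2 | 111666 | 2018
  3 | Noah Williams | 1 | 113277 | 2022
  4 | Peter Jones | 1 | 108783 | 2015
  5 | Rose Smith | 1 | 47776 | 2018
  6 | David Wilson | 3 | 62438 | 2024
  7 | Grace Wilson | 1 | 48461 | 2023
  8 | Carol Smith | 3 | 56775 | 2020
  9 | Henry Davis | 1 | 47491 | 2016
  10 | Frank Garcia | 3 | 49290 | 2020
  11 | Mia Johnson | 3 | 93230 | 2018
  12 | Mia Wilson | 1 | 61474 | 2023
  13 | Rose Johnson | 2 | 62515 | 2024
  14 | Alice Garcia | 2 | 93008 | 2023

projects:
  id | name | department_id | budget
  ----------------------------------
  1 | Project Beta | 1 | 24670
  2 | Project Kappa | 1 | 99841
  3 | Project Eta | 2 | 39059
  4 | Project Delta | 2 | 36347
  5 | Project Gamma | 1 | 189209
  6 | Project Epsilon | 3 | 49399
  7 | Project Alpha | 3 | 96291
SELECT hire_year, MIN(salary) AS min_salary FROM employees GROUP BY hire_year HAVING MIN(salary) > 58009

Execution result:
hire_year | min_salary
2015 | 108783
2022 | 113277
2024 | 62438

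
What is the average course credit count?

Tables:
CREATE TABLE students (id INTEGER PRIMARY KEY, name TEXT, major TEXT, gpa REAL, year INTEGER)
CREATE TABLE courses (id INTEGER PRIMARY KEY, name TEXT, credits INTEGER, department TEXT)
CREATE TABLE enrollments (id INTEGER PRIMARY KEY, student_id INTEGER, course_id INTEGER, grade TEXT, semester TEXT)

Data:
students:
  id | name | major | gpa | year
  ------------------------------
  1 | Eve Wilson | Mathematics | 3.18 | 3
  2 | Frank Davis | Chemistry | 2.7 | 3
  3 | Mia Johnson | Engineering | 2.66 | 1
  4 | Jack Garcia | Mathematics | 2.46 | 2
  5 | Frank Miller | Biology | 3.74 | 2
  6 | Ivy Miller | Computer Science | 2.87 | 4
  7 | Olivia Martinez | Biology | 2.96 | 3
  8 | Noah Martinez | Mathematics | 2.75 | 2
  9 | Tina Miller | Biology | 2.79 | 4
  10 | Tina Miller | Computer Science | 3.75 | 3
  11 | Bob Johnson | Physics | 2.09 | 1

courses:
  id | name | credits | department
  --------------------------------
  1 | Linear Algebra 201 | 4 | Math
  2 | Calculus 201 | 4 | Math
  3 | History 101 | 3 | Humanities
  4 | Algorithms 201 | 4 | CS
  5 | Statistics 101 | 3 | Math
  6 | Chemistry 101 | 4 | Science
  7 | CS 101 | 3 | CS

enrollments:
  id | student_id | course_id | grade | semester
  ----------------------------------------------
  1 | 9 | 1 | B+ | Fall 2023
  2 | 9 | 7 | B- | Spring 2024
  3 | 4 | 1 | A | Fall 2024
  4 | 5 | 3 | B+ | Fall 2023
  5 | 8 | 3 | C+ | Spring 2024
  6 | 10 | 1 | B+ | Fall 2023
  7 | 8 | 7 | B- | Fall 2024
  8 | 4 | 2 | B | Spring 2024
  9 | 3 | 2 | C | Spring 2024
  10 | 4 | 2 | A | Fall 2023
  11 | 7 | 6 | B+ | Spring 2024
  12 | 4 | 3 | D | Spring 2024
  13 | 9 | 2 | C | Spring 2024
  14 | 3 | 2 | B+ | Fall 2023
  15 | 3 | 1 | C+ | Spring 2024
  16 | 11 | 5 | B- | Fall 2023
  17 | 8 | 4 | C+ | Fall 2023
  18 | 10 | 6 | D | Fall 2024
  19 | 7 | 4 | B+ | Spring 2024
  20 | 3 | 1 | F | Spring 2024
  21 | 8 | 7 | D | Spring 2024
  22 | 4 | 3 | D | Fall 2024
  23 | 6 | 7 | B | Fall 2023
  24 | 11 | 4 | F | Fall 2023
SELECT AVG(credits) FROM courses

Execution result:
3.57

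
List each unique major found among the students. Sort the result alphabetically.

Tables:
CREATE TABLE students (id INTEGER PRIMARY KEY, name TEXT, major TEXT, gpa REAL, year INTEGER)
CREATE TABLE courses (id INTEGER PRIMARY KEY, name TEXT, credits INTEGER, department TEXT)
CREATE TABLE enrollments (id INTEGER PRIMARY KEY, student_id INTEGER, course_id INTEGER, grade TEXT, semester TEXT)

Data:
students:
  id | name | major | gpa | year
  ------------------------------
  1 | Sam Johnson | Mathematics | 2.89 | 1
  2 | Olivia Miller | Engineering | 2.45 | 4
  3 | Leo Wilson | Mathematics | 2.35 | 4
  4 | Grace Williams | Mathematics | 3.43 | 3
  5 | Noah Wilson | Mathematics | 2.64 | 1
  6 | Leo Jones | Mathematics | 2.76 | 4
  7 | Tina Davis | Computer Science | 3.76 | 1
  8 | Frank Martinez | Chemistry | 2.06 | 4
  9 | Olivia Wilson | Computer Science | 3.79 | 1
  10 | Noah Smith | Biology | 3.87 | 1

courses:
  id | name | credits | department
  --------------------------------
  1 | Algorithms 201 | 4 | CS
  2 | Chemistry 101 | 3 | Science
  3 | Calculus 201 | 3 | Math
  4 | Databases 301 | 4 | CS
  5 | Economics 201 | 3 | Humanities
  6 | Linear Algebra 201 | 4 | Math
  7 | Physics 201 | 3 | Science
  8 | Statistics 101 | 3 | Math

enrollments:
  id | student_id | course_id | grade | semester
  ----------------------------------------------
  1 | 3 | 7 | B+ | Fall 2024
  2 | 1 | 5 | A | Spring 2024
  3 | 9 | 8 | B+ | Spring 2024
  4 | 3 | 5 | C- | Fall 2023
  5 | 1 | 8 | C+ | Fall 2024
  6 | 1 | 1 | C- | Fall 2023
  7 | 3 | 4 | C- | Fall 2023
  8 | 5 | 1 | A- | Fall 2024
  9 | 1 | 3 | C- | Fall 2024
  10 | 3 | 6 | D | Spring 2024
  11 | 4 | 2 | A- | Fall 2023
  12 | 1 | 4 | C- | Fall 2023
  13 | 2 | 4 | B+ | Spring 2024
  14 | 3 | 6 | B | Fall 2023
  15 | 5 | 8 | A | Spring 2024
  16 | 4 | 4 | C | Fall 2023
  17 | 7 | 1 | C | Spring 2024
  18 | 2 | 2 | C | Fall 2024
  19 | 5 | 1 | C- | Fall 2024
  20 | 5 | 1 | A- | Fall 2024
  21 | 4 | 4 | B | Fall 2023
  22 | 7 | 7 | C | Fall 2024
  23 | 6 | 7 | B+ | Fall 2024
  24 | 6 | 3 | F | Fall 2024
SELECT DISTINCT major FROM students ORDER BY major

Execution result:
major
Biology
Chemistry
Computer Science
Engineering
Mathematics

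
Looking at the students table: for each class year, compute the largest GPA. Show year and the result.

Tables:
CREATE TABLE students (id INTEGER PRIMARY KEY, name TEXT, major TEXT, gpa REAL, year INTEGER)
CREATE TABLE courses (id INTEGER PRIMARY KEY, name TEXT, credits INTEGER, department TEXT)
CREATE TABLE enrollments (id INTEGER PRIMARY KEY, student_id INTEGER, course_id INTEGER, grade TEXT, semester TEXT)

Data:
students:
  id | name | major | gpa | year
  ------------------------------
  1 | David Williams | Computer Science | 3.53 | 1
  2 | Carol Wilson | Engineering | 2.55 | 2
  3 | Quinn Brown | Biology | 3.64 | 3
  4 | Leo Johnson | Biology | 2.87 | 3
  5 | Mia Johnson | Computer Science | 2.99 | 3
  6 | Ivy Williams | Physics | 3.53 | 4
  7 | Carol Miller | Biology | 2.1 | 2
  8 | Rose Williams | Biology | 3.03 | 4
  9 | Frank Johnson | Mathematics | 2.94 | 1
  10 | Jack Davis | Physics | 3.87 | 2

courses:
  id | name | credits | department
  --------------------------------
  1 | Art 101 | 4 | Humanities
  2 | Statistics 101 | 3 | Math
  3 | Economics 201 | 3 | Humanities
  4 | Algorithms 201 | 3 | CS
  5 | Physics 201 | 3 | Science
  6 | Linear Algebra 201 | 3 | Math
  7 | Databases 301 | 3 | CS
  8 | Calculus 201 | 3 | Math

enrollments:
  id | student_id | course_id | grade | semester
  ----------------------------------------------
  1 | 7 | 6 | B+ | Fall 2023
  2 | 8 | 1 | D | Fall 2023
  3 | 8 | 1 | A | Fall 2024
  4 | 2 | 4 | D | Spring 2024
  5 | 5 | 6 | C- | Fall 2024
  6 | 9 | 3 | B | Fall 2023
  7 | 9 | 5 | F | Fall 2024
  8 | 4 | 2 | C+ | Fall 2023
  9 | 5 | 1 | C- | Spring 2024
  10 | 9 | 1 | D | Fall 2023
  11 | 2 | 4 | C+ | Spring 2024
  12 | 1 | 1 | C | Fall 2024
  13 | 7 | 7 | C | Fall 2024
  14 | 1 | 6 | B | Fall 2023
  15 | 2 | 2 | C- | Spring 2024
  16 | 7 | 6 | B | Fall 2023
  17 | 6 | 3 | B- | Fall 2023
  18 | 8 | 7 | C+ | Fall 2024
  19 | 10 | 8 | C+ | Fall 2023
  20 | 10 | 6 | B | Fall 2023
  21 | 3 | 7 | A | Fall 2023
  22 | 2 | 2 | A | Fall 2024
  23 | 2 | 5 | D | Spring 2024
SELECT year, MAX(gpa) AS max_gpa FROM students GROUP BY year

Execution result:
year | max_gpa
1 | 3.53
2 | 3.87
3 | 3.64
4 | 3.53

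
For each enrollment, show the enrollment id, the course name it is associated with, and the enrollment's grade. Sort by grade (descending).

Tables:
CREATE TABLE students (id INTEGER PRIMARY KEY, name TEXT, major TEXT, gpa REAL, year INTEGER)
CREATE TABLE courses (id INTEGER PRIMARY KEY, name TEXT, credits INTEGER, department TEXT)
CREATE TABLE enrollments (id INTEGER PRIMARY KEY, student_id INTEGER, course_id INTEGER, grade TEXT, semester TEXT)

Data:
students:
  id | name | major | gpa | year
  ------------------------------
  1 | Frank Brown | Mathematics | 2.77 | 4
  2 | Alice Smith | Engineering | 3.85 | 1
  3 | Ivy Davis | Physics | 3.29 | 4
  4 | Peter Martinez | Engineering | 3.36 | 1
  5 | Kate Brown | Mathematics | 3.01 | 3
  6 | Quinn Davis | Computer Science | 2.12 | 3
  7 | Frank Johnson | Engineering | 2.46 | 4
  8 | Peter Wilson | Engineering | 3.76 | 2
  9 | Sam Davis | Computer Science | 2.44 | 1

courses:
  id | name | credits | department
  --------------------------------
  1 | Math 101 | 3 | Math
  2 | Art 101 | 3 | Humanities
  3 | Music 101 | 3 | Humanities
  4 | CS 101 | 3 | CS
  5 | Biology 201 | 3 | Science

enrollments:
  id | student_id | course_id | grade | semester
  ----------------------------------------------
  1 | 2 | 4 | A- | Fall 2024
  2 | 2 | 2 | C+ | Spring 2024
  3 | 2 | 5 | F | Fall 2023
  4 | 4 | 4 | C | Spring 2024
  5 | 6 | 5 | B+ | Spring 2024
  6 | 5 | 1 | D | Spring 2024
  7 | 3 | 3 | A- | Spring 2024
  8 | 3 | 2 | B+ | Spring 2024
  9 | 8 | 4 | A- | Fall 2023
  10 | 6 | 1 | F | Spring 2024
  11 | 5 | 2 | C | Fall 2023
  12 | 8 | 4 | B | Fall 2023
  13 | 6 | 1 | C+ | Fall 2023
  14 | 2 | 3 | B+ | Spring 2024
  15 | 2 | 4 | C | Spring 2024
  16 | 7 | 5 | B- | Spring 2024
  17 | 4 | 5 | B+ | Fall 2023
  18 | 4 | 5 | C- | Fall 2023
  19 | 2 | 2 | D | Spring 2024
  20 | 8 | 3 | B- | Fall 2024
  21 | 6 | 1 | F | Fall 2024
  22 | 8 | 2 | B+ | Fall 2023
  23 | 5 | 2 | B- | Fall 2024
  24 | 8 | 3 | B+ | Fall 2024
SELECT c.id, p.name AS course, c.grade FROM enrollments c JOIN courses p ON c.course_id = p.id ORDER BY c.grade DESC

Execution result:
id | course | grade
3 | Biology 201 | F
10 | Math 101 | F
21 | Math 101 | F
6 | Math 101 | D
19 | Art 101 | D
18 | Biology 201 | C-
2 | Art 101 | C+
13 | Math 101 | C+
4 | CS 101 | C
11 | Art 101 | C
15 | CS 101 | C
16 | Biology 201 | B-
20 | Music 101 | B-
23 | Art 101 | B-
5 | Biology 201 | B+
8 | Art 101 | B+
14 | Music 101 | B+
17 | Biology 201 | B+
22 | Art 101 | B+
24 | Music 101 | B+
12 | CS 101 | B
1 | CS 101 | A-
7 | Music 101 | A-
9 | CS 101 | A-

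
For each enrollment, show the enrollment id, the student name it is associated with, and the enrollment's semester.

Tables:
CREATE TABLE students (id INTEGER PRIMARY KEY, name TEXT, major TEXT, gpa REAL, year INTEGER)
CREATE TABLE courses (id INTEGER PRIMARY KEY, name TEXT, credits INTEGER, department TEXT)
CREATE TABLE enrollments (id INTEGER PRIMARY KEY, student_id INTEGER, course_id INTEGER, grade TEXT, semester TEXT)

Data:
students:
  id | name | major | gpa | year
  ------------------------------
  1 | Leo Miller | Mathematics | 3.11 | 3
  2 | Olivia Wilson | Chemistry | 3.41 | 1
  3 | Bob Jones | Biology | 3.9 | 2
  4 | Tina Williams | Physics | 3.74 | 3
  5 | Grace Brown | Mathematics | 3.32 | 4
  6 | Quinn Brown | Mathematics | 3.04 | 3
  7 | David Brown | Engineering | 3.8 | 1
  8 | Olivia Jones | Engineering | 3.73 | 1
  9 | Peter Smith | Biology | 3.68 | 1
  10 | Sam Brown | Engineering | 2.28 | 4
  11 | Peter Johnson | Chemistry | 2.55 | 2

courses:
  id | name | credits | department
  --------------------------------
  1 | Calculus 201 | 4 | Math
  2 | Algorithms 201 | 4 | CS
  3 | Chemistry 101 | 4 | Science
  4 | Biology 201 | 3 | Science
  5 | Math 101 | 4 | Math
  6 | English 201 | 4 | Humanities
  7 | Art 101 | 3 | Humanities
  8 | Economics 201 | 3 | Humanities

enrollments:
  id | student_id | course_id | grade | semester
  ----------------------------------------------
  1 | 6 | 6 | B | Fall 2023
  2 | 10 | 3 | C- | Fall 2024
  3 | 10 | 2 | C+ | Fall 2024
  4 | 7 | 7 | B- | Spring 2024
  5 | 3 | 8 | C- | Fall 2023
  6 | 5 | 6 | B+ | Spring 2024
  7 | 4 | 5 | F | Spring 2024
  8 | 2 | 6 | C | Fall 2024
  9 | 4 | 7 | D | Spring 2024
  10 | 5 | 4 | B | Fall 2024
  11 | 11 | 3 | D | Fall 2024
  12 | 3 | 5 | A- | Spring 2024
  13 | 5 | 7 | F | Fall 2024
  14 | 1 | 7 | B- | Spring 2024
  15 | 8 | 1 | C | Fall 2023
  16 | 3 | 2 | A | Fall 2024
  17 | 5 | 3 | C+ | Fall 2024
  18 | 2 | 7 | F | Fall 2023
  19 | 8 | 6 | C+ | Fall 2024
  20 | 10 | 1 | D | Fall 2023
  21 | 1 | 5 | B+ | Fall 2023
SELECT c.id, p.name AS student, c.semester FROM enrollments c JOIN students p ON c.student_id = p.id

Execution result:
id | student | semester
1 | Quinn Brown | Fall 2023
2 | Sam Brown | Fall 2024
3 | Sam Brown | Fall 2024
4 | David Brown | Spring 2024
5 | Bob Jones | Fall 2023
6 | Grace Brown | Spring 2024
7 | Tina Williams | Spring 2024
8 | Olivia Wilson | Fall 2024
9 | Tina Williams | Spring 2024
10 | Grace Brown | Fall 2024
11 | Peter Johnson | Fall 2024
12 | Bob Jones | Spring 2024
13 | Grace Brown | Fall 2024
14 | Leo Miller | Spring 2024
15 | Olivia Jones | Fall 2023
16 | Bob Jones | Fall 2024
17 | Grace Brown | Fall 2024
18 | Olivia Wilson | Fall 2023
19 | Olivia Jones | Fall 2024
20 | Sam Brown | Fall 2023
21 | Leo Miller | Fall 2023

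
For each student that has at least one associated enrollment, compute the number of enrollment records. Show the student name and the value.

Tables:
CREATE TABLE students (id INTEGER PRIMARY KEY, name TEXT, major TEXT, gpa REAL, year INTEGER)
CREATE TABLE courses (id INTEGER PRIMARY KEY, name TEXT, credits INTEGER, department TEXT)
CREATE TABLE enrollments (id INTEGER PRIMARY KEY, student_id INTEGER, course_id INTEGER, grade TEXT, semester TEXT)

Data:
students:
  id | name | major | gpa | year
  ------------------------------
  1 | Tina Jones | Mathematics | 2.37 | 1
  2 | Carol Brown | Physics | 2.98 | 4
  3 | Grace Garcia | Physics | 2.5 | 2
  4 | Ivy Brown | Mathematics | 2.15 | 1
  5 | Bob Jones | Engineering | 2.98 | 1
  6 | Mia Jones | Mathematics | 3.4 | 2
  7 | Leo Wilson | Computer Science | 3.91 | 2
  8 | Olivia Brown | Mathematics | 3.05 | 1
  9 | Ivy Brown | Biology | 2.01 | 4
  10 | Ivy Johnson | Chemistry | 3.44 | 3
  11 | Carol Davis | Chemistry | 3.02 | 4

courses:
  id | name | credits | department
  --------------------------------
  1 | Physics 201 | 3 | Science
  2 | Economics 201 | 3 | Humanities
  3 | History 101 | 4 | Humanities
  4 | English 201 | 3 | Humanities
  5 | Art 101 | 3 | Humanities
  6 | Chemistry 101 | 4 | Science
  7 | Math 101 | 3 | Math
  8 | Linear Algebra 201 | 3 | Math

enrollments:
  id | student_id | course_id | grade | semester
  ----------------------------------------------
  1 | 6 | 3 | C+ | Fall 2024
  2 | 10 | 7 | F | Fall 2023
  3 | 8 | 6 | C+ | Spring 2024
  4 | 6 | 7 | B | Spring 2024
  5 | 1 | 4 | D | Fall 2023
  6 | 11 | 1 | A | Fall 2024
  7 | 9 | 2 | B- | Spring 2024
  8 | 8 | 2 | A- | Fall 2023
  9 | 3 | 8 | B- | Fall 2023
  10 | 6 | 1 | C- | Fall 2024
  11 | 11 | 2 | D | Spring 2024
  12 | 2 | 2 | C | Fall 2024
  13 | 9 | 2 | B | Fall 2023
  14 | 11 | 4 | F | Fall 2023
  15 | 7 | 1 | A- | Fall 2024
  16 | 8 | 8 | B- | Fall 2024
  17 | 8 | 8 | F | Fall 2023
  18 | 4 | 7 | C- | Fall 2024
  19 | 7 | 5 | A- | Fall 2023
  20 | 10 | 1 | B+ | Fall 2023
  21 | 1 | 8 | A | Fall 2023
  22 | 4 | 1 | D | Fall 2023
SELECT p.name, COUNT(*) AS n FROM enrollments c JOIN students p ON c.student_id = p.id GROUP BY p.id, p.name

Execution result:
name | n
Tina Jones | 2
Carol Brown | 1
Grace Garcia | 1
Ivy Brown | 2
Mia Jones | 3
Leo Wilson | 2
Olivia Brown | 4
Ivy Brown | 2
Ivy Johnson | 2
Carol Davis | 3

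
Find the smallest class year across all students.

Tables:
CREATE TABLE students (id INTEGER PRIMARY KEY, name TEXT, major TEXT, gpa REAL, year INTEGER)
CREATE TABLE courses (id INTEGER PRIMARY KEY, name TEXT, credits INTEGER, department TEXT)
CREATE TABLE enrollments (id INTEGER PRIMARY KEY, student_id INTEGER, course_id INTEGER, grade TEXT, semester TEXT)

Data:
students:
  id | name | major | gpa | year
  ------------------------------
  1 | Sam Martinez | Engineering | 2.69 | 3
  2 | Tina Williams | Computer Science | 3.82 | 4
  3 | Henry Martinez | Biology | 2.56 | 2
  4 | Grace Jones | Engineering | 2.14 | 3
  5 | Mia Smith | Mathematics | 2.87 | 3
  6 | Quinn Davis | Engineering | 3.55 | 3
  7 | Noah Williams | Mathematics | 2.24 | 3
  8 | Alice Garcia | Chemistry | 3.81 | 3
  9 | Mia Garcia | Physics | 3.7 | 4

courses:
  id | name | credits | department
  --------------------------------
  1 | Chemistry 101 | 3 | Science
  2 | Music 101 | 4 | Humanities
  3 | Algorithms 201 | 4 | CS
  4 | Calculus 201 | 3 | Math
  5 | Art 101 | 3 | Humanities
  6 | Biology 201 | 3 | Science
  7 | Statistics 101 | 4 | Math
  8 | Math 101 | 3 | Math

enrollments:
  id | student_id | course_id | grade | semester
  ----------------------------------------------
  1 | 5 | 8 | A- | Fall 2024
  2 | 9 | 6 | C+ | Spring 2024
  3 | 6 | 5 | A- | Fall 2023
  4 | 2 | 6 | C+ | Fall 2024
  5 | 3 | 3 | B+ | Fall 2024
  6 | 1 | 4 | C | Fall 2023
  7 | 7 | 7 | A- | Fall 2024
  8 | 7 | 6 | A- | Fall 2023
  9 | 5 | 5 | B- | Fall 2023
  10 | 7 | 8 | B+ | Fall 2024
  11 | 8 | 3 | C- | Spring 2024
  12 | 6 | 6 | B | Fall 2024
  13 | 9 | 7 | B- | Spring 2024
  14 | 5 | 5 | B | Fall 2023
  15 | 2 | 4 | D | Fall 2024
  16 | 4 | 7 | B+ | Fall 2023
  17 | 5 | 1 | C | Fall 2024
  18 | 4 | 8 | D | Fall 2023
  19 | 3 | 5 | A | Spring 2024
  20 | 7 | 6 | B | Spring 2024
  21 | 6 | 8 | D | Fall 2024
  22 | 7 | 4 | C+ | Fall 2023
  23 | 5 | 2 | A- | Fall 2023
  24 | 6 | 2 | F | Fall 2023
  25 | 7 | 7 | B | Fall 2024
SELECT MIN(year) FROM students

Execution result:
2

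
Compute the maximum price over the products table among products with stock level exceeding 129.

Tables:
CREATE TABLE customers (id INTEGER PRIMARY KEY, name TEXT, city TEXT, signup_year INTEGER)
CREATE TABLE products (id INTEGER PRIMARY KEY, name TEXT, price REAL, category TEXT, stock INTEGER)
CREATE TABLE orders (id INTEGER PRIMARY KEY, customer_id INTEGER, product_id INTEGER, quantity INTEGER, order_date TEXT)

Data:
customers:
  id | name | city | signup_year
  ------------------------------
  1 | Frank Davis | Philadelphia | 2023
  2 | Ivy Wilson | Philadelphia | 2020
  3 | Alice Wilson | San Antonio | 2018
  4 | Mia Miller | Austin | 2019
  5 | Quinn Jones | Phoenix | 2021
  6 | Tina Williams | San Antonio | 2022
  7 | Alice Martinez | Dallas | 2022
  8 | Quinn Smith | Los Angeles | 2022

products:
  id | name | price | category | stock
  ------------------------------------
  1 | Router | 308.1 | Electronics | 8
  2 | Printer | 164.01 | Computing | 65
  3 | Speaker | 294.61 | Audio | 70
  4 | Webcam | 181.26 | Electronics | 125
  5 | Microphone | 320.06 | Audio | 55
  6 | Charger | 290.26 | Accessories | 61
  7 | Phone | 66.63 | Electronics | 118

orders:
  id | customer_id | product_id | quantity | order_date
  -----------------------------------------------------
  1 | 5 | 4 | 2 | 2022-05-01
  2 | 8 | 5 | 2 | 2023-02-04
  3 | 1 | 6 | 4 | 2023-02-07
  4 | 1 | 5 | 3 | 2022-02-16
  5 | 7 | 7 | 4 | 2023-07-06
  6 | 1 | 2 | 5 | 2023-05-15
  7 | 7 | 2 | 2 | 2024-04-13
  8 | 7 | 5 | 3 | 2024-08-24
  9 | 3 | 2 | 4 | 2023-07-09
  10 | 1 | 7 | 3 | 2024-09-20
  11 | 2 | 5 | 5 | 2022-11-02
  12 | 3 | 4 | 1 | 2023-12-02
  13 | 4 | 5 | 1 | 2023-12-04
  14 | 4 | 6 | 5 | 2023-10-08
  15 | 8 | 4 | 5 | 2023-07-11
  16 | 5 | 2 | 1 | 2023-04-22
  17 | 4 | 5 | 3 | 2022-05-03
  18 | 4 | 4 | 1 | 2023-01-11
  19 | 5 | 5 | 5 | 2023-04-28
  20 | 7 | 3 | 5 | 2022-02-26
SELECT MAX(price) FROM products WHERE stock > 129

Execution result:
NULL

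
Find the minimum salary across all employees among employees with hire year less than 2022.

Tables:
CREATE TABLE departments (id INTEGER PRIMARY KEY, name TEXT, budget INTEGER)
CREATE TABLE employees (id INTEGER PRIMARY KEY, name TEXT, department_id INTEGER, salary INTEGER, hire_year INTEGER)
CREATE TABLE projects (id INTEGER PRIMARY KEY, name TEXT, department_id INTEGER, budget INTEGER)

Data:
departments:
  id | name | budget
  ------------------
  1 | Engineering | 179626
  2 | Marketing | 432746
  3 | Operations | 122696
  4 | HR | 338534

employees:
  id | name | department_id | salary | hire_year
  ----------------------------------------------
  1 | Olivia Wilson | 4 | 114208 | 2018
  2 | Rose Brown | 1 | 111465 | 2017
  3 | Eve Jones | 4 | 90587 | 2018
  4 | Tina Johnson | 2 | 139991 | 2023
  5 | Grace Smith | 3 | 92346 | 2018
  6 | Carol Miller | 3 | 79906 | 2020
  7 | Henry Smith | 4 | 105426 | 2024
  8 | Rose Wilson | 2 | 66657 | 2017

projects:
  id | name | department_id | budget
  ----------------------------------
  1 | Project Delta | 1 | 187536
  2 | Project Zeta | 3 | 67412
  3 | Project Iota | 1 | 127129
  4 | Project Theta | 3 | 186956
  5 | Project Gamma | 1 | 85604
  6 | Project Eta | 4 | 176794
SELECT MIN(salary) FROM employees WHERE hire_year < 2022

Execution result:
66657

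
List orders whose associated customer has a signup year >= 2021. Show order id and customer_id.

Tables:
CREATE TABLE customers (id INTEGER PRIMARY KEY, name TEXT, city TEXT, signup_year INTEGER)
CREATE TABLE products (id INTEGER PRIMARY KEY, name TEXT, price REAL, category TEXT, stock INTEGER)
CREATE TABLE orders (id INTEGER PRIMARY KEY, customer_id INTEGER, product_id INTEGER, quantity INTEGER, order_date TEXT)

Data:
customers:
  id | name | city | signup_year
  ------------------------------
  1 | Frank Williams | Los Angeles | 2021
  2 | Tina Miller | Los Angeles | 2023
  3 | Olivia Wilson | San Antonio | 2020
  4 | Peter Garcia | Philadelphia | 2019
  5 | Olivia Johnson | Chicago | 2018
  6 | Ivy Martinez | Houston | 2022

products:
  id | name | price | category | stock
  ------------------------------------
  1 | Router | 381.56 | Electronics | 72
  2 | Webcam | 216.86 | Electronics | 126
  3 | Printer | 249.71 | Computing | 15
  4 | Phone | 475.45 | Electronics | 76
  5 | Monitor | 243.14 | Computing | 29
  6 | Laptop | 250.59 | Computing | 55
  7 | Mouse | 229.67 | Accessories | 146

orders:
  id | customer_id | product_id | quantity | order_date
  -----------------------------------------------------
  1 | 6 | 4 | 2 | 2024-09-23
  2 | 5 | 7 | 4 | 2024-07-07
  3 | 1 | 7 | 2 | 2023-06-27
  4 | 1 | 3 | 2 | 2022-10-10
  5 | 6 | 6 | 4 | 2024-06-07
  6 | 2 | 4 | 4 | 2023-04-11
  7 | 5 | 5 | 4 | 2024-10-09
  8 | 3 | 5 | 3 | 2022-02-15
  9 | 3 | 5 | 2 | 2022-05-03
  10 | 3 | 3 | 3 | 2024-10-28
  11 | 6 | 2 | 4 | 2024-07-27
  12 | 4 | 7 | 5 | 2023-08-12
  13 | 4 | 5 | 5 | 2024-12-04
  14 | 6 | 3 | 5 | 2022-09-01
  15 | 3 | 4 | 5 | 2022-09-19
SELECT id, customer_id FROM orders WHERE customer_id IN (SELECT id FROM customers WHERE signup_year >= 2021)

Execution result:
id | customer_id
1 | 6
3 | 1
4 | 1
5 | 6
6 | 2
11 | 6
14 | 6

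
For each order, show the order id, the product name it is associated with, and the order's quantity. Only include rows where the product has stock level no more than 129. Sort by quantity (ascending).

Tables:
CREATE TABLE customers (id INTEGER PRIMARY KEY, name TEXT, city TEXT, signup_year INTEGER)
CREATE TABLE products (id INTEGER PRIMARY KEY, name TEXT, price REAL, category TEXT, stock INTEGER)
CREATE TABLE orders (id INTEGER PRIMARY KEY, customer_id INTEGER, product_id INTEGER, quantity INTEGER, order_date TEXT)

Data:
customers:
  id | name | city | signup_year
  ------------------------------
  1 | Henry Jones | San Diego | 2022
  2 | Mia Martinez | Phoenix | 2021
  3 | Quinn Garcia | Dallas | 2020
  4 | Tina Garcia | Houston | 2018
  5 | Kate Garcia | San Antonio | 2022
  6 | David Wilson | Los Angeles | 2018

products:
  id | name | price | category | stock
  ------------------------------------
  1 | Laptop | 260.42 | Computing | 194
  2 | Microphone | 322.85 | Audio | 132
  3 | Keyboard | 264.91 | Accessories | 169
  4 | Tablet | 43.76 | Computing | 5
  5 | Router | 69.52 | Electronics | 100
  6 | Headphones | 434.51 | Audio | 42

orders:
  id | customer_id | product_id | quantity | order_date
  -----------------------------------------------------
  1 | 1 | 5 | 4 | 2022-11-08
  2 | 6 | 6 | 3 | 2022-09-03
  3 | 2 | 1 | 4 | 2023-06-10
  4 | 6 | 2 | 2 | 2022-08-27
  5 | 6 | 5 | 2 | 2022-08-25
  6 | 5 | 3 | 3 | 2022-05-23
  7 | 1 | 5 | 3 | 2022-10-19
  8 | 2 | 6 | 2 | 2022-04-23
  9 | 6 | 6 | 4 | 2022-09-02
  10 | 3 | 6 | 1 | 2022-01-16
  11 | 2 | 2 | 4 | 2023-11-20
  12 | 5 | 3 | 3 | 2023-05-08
SELECT c.id, p.name AS product, c.quantity FROM orders c JOIN products p ON c.product_id = p.id WHERE p.stock <= 129 ORDER BY c.quantity ASC

Execution result:
id | product | quantity
10 | Headphones | 1
5 | Router | 2
8 | Headphones | 2
2 | Headphones | 3
7 | Router | 3
1 | Router | 4
9 | Headphones | 4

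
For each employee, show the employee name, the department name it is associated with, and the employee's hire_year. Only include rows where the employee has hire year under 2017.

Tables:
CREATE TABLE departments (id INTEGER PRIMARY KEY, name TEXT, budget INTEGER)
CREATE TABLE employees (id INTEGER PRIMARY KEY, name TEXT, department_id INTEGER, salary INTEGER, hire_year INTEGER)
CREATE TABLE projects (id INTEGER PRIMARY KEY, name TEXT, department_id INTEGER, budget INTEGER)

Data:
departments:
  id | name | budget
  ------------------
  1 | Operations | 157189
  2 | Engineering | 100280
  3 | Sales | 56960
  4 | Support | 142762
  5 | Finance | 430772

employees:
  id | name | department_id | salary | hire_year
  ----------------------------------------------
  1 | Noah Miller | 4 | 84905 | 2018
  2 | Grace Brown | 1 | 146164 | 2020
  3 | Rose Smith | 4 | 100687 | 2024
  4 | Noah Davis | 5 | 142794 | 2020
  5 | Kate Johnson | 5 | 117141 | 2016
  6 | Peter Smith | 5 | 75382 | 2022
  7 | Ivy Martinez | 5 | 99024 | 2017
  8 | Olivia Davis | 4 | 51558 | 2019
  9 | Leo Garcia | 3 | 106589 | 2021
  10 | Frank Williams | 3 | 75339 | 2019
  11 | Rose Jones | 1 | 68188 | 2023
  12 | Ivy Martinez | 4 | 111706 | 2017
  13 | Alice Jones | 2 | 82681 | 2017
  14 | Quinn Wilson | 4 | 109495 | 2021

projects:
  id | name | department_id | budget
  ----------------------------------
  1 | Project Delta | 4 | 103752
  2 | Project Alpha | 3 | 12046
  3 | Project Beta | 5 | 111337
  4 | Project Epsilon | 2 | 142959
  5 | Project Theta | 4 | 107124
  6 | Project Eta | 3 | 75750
SELECT c.name, p.name AS department, c.hire_year FROM employees c JOIN departments p ON c.department_id = p.id WHERE c.hire_year < 2017

Execution result:
name | department | hire_year
Kate Johnson | Finance | 2016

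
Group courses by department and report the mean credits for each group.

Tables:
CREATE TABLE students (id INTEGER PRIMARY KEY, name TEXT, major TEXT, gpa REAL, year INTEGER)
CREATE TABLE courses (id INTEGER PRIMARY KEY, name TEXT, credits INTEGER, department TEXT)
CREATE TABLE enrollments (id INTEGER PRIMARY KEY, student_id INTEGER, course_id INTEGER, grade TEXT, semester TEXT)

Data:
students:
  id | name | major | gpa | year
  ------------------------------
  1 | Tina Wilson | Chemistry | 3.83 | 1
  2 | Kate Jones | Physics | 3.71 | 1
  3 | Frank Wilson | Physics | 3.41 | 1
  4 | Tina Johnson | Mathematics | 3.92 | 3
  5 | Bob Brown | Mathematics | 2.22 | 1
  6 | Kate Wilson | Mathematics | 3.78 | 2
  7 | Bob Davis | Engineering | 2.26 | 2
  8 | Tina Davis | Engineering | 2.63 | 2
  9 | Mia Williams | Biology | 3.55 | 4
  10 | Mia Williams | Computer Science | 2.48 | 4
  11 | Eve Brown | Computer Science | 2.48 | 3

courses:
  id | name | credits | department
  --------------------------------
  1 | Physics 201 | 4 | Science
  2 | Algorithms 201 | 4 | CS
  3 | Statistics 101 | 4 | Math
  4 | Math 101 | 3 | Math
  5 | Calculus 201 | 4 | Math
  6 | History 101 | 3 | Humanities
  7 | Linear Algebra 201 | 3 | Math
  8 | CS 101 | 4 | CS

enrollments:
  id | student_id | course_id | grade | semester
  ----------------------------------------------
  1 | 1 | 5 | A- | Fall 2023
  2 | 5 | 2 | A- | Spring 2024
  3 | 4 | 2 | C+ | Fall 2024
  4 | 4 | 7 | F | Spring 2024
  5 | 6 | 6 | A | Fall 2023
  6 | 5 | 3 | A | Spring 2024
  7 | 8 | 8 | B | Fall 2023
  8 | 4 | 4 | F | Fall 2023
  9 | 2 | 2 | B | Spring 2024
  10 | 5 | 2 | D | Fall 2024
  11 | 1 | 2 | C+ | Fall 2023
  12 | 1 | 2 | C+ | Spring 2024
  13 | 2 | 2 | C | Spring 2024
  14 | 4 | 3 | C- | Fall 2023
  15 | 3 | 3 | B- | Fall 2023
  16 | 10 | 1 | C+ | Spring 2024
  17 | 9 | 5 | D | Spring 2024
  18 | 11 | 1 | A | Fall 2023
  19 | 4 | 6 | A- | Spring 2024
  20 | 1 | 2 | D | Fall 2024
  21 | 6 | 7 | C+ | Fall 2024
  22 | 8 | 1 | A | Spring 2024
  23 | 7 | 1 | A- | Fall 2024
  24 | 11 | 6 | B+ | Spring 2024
SELECT department, AVG(credits) AS avg_credits FROM courses GROUP BY department

Execution result:
department | avg_credits
CS | 4.00
Humanities | 3.00
Math | 3.50
Science | 4.00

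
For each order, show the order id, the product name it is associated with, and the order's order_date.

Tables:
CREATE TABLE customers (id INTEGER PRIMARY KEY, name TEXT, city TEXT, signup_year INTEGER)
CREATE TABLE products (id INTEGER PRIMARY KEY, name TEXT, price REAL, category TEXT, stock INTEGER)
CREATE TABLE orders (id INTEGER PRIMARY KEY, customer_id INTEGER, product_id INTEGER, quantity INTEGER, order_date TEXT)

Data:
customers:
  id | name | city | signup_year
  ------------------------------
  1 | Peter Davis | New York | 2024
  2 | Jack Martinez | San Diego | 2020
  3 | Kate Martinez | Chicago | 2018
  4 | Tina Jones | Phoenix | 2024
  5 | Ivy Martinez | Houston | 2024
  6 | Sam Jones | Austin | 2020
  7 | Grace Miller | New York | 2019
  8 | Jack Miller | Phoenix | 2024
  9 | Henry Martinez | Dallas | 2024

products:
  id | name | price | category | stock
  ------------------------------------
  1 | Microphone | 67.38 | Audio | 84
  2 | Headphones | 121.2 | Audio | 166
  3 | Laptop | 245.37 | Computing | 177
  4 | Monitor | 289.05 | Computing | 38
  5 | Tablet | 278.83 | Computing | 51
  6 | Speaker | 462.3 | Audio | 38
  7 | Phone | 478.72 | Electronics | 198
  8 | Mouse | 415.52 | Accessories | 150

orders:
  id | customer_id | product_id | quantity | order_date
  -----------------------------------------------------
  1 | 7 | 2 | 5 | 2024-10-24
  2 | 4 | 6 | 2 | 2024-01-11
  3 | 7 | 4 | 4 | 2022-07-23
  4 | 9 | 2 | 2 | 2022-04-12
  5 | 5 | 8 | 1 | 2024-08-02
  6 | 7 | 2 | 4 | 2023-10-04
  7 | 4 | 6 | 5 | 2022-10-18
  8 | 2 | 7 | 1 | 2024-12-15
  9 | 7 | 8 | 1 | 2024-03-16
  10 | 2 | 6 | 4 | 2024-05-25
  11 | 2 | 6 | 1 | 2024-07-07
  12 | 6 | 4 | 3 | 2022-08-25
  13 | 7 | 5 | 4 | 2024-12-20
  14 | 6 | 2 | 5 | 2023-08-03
SELECT c.id, p.name AS product, c.order_date FROM orders c JOIN products p ON c.product_id = p.id

Execution result:
id | product | order_date
1 | Headphones | 2024-10-24
2 | Speaker | 2024-01-11
3 | Monitor | 2022-07-23
4 | Headphones | 2022-04-12
5 | Mouse | 2024-08-02
6 | Headphones | 2023-10-04
7 | Speaker | 2022-10-18
8 | Phone | 2024-12-15
9 | Mouse | 2024-03-16
10 | Speaker | 2024-05-25
11 | Speaker | 2024-07-07
12 | Monitor | 2022-08-25
13 | Tablet | 2024-12-20
14 | Headphones | 2023-08-03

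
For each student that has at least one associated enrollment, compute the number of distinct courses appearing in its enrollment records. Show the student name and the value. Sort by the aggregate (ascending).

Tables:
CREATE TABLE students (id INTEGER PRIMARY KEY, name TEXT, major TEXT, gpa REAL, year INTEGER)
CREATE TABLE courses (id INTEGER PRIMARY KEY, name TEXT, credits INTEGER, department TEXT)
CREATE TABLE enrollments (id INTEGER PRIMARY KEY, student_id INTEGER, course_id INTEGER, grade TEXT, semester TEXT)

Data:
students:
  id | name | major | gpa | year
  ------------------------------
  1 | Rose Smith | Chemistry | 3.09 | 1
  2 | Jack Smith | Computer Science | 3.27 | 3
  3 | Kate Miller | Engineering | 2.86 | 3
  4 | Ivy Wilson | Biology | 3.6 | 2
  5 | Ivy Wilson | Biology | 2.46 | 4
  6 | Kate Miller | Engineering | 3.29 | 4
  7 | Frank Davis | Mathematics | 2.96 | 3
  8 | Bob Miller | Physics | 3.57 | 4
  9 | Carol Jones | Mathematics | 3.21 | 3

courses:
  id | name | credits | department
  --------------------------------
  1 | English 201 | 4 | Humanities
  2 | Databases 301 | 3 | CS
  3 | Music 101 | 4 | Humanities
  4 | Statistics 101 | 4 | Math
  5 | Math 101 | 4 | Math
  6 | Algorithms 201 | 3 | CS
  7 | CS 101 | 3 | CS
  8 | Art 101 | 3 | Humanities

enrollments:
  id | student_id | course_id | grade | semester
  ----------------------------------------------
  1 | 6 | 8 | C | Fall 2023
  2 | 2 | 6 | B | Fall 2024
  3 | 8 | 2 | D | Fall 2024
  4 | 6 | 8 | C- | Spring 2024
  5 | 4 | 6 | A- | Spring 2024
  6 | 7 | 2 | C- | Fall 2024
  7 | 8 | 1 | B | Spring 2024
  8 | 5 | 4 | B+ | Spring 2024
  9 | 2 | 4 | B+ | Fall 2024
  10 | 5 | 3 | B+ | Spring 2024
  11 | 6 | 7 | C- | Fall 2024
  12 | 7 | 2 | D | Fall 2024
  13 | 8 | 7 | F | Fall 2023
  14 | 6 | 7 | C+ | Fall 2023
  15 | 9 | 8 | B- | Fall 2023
SELECT p.name, COUNT(DISTINCT c.course_id) AS distinct_course_count FROM enrollments c JOIN students p ON c.student_id = p.id GROUP BY p.id, p.name ORDER BY distinct_course_count ASC

Execution result:
name | distinct_course_count
Ivy Wilson | 1
Frank Davis | 1
Carol Jones | 1
Jack Smith | 2
Ivy Wilson | 2
Kate Miller | 2
Bob Miller | 3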